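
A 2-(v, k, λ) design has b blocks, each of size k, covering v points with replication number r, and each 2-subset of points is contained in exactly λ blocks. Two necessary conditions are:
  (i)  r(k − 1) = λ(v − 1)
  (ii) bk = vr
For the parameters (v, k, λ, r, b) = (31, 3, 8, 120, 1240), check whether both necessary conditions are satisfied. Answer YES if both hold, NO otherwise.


Condition (i): r(k − 1) = 120·2 = 240; λ(v − 1) = 8·30 = 240. Match? YES.
Condition (ii): bk = 1240·3 = 3720; vr = 31·120 = 3720. Match? YES.
Both conditions hold? YES.

YES


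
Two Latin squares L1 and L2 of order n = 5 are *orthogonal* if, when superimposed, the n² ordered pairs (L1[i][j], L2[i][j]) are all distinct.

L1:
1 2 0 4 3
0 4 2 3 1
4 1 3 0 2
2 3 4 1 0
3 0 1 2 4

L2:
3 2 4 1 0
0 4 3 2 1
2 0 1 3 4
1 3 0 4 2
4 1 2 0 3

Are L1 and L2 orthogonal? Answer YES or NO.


Form the n² = 25 superimposed pairs (L1[i][j], L2[i][j]), row by row (rows and columns indexed from 0):
row 0: (1,3) (2,2) (0,4) (4,1) (3,0)
row 1: (0,0) (4,4) (2,3) (3,2) (1,1)
row 2: (4,2) (1,0) (3,1) (0,3) (2,4)
row 3: (2,1) (3,3) (4,0) (1,4) (0,2)
row 4: (3,4) (0,1) (1,2) (2,0) (4,3)
Orthogonality requires all 25 pairs distinct.
Check by first coordinate: for each symbol s of L1, list the L2 entries in the n cells where L1 = s; they must all differ.
  L1 = 0: L2 entries (in reading order) 4, 0, 3, 2, 1 — all 5 distinct ✓
  L1 = 1: L2 entries (in reading order) 3, 1, 0, 4, 2 — all 5 distinct ✓
  L1 = 2: L2 entries (in reading order) 2, 3, 4, 1, 0 — all 5 distinct ✓
  L1 = 3: L2 entries (in reading order) 0, 2, 1, 3, 4 — all 5 distinct ✓
  L1 = 4: L2 entries (in reading order) 1, 4, 2, 0, 3 — all 5 distinct ✓
Every symbol of L1 meets every symbol of L2 exactly once, so all 25 pairs are distinct (25 of 25).
Conclusion: YES.

YES


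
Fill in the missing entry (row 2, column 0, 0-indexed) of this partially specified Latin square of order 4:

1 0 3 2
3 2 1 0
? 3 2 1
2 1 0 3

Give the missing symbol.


Row 2 contains symbols [1, 2, 3] — missing [0].
Column 0 contains symbols [1, 2, 3] — missing [0].
The missing symbol must appear in both missing sets; intersection = [0].
Therefore the hidden value is 0.

Missing value = 0.


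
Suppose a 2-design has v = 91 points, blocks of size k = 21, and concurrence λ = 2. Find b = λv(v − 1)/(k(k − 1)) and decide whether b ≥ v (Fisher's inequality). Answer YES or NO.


b = λv(v − 1)/(k(k − 1)) = 2·91·90/(21·20) = 16380/420 = 39.
Compare with v = 91: b < v, so Fisher's inequality fails.

NO


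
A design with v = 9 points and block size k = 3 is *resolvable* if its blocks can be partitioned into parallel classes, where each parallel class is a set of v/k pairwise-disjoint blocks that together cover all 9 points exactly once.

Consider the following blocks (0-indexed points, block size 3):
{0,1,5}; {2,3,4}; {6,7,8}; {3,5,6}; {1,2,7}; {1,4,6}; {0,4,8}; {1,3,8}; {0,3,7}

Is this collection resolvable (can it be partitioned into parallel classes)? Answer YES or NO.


v = 9, block size k = 3, number of blocks = 9.
For resolvability, blocks must partition into parallel classes of size v/k = 3.
Total blocks must therefore be a multiple of 3: 9 = 3·3 + 0 ⇒ divisible ✓.
Consider block {1,4,6}. The only other block(s) in the collection disjoint from it are {0,3,7} — just 1 block(s). Any parallel class containing {1,4,6} would need 2 other blocks each disjoint from it, so no parallel class of size 3 can contain {1,4,6}.
Since every block must belong to some parallel class in a resolution, the collection cannot be partitioned into parallel classes.
Resolvable? NO.

NO


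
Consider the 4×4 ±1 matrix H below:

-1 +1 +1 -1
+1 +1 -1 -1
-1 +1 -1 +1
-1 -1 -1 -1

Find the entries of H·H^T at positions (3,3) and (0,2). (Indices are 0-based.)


Row 0 of H: [-1, 1, 1, -1].
Row 2 of H: [-1, 1, -1, 1].
Row 3 of H: [-1, -1, -1, -1].
(H·H^T)[3][3] = Σ_j H[3][j]·H[3][j] = (-1)² + (-1)² + (-1)² + (-1)² = 1 + 1 + 1 + 1 = 4.
(H·H^T)[0][2] = Σ_j H[0][j]·H[2][j] = (-1)·(-1) + (1)·(1) + (1)·(-1) + (-1)·(1) = 1 + 1 + -1 + -1 = 0.
So rows 0 and 2 are orthogonal; the diagonal entry equals n = 4.

(3,3) entry = 4; (0,2) entry = 0.


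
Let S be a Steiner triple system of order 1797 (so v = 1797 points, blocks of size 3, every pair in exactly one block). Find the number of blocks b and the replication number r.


An STS(v) is a 2-(v, 3, 1) BIBD: block size k = 3, λ = 1.
Replication: r(k − 1) = λ(v − 1) ⇒ r·2 = 1797 − 1 = 1796 ⇒ r = 898.
Block count: bk = vr ⇒ b·3 = 1797·898 = 1613706 ⇒ b = 537902.

r = 898, b = 537902.


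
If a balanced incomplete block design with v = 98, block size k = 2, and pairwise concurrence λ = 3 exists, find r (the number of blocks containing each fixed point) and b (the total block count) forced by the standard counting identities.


Any 2-(v, k, λ) BIBD satisfies two necessary conditions:
  (i)  Each point sits in r blocks, and counting incidences through any fixed point gives r(k − 1) = λ(v − 1), so r = λ(v − 1)/(k − 1).
  (ii) Total incidences bk = vr, so b = vr/k.
Step 1: r = λ(v − 1)/(k − 1) = 3·(98 − 1)/(2 − 1) = 3·97/1 = 291/1 = 291.
Step 2: b = vr/k = 98·291/2 = 28518/2 = 14259.
Check integrality: r = 291 ∈ Z ✓, b = 14259 ∈ Z ✓.
(These identities are necessary conditions: they determine r and b for any design with these parameters, but do not by themselves prove that one exists.)

r = 291, b = 14259.


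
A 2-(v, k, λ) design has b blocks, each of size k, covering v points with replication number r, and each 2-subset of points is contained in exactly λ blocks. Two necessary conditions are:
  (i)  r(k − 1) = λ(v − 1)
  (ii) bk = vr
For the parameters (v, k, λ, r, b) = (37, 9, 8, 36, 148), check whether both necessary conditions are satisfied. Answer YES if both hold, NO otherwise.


Condition (i): r(k − 1) = 36·8 = 288; λ(v − 1) = 8·36 = 288. Match? YES.
Condition (ii): bk = 148·9 = 1332; vr = 37·36 = 1332. Match? YES.
Both conditions hold? YES.

YES


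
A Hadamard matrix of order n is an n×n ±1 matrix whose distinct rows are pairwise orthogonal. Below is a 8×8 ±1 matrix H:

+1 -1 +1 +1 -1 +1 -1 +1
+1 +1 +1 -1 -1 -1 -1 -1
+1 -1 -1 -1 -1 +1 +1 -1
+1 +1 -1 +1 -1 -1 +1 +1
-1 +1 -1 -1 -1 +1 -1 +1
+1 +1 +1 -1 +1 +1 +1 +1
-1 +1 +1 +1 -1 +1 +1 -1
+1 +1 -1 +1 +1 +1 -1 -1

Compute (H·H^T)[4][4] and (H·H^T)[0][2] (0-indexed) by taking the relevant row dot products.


Row 0 of H: [1, -1, 1, 1, -1, 1, -1, 1].
Row 2 of H: [1, -1, -1, -1, -1, 1, 1, -1].
Row 4 of H: [-1, 1, -1, -1, -1, 1, -1, 1].
(H·H^T)[4][4] = Σ_j H[4][j]·H[4][j] = (-1)² + (1)² + (-1)² + (-1)² + (-1)² + (1)² + (-1)² + (1)² = 1 + 1 + 1 + 1 + 1 + 1 + 1 + 1 = 8.
(H·H^T)[0][2] = Σ_j H[0][j]·H[2][j] = (1)·(1) + (-1)·(-1) + (1)·(-1) + (1)·(-1) + (-1)·(-1) + (1)·(1) + (-1)·(1) + (1)·(-1) = 1 + 1 + -1 + -1 + 1 + 1 + -1 + -1 = 0.
So rows 0 and 2 are orthogonal; the diagonal entry equals n = 8.

(4,4) entry = 8; (0,2) entry = 0.


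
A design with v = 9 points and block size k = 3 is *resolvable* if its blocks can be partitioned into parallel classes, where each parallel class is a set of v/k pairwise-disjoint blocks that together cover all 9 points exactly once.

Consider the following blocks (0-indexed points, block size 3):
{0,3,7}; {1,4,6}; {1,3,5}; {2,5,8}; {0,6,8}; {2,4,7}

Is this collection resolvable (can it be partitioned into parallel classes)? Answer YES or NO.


v = 9, block size k = 3, number of blocks = 6.
For resolvability, blocks must partition into parallel classes of size v/k = 3.
Total blocks must therefore be a multiple of 3: 6 = 3·2 + 0 ⇒ divisible ✓.
Greedy packing gives 2 candidate class(es). Each should be a full parallel class (size 3, covers all 9 points).
  Class 1 (3 blocks): {0,3,7}; {1,4,6}; {2,5,8}. Points covered: [0, 1, 2, 3, 4, 5, 6, 7, 8].
  Class 2 (3 blocks): {1,3,5}; {0,6,8}; {2,4,7}. Points covered: [0, 1, 2, 3, 4, 5, 6, 7, 8].
All classes full (size 3)? YES. All classes cover every point? YES.
Resolvable? YES.

YES


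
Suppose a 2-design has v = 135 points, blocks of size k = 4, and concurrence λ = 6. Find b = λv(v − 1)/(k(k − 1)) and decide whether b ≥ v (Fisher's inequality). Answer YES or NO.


r = λ(v − 1)/(k − 1) = 6·134/3 = 268.
b = vr/k = 135·268/4 = 9045.
Fisher's inequality: b ≥ v ⇔ 9045 ≥ 135? YES.

YES


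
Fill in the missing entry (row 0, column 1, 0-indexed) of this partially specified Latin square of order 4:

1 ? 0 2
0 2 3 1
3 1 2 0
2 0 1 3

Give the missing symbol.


Row 0 contains symbols [0, 1, 2] — missing [3].
Column 1 contains symbols [0, 1, 2] — missing [3].
The missing symbol must appear in both missing sets; intersection = [3].
Therefore the hidden value is 3.

Missing value = 3.


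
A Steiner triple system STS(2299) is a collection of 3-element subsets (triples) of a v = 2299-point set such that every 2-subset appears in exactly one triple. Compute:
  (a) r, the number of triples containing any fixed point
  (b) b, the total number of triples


An STS(v) is a 2-(v, 3, 1) BIBD: block size k = 3, λ = 1.
Replication: r(k − 1) = λ(v − 1) ⇒ r·2 = 2299 − 1 = 2298 ⇒ r = 1149.
Block count: bk = vr ⇒ b·3 = 2299·1149 = 2641551 ⇒ b = 880517.
(Check via b = v(v − 1)/6 = 2299·2298/6 = 5283102/6 = 880517.)

r = 1149, b = 880517.


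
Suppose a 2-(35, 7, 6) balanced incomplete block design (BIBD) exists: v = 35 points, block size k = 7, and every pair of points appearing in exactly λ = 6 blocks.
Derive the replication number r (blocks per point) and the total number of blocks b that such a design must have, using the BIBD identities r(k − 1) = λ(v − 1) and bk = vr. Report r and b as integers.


Any 2-(v, k, λ) BIBD satisfies two necessary conditions:
  (i)  Each point sits in r blocks, and counting incidences through any fixed point gives r(k − 1) = λ(v − 1), so r = λ(v − 1)/(k − 1).
  (ii) Total incidences bk = vr, so b = vr/k.
Step 1: r = λ(v − 1)/(k − 1) = 6·(35 − 1)/(7 − 1) = 6·34/6 = 204/6 = 34.
Step 2: b = vr/k = 35·34/7 = 1190/7 = 170.
Check integrality: r = 34 ∈ Z ✓, b = 170 ∈ Z ✓.
(These identities are necessary conditions: they determine r and b for any design with these parameters, but do not by themselves prove that one exists.)

r = 34, b = 170.


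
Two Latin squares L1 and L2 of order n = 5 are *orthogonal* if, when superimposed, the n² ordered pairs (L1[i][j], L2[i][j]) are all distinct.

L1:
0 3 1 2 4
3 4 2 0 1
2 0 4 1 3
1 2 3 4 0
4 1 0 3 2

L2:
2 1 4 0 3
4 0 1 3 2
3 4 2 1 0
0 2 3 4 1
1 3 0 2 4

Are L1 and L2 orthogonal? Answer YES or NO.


Form the n² = 25 superimposed pairs (L1[i][j], L2[i][j]), row by row (rows and columns indexed from 0):
row 0: (0,2) (3,1) (1,4) (2,0) (4,3)
row 1: (3,4) (4,0) (2,1) (0,3) (1,2)
row 2: (2,3) (0,4) (4,2) (1,1) (3,0)
row 3: (1,0) (2,2) (3,3) (4,4) (0,1)
row 4: (4,1) (1,3) (0,0) (3,2) (2,4)
Orthogonality requires all 25 pairs distinct.
Check by first coordinate: for each symbol s of L1, list the L2 entries in the n cells where L1 = s; they must all differ.
  L1 = 0: L2 entries (in reading order) 2, 3, 4, 1, 0 — all 5 distinct ✓
  L1 = 1: L2 entries (in reading order) 4, 2, 1, 0, 3 — all 5 distinct ✓
  L1 = 2: L2 entries (in reading order) 0, 1, 3, 2, 4 — all 5 distinct ✓
  L1 = 3: L2 entries (in reading order) 1, 4, 0, 3, 2 — all 5 distinct ✓
  L1 = 4: L2 entries (in reading order) 3, 0, 2, 4, 1 — all 5 distinct ✓
Every symbol of L1 meets every symbol of L2 exactly once, so all 25 pairs are distinct (25 of 25).
Conclusion: YES.

YES


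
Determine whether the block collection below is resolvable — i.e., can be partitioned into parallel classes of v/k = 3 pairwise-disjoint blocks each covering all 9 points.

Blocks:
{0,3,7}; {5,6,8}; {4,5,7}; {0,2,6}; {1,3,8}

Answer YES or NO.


v = 9, block size k = 3, number of blocks = 5.
For resolvability, blocks must partition into parallel classes of size v/k = 3.
Total blocks must therefore be a multiple of 3: 5 = 3·1 + 2 ⇒ not divisible ✗.
Resolvable? NO.

NO


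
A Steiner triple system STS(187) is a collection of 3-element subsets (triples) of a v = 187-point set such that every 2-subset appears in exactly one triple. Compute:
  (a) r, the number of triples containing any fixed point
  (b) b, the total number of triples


An STS(v) is a 2-(v, 3, 1) BIBD: block size k = 3, λ = 1.
Replication: r(k − 1) = λ(v − 1) ⇒ r·2 = 187 − 1 = 186 ⇒ r = 93.
Block count: bk = vr ⇒ b·3 = 187·93 = 17391 ⇒ b = 5797.
(Check via b = v(v − 1)/6 = 187·186/6 = 34782/6 = 5797.)

r = 93, b = 5797.


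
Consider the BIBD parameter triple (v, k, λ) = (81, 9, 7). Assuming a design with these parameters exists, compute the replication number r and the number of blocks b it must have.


Any 2-(v, k, λ) BIBD satisfies two necessary conditions:
  (i)  Each point sits in r blocks, and counting incidences through any fixed point gives r(k − 1) = λ(v − 1), so r = λ(v − 1)/(k − 1).
  (ii) Total incidences bk = vr, so b = vr/k.
Step 1: r = λ(v − 1)/(k − 1) = 7·(81 − 1)/(9 − 1) = 7·80/8 = 560/8 = 70.
Step 2: b = vr/k = 81·70/9 = 5670/9 = 630.
Check integrality: r = 70 ∈ Z ✓, b = 630 ∈ Z ✓.
(These identities are necessary conditions: they determine r and b for any design with these parameters, but do not by themselves prove that one exists.)

r = 70, b = 630.


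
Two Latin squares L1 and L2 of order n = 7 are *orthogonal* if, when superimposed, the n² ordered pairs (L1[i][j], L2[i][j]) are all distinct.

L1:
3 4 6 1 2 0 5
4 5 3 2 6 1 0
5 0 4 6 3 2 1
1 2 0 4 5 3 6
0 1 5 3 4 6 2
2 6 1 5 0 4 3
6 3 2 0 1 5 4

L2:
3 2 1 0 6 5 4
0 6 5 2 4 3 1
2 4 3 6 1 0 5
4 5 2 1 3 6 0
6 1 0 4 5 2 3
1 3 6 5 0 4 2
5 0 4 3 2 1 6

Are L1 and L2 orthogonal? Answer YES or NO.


Form the n² = 49 superimposed pairs (L1[i][j], L2[i][j]), row by row (rows and columns indexed from 0):
row 0: (3,3) (4,2) (6,1) (1,0) (2,6) (0,5) (5,4)
row 1: (4,0) (5,6) (3,5) (2,2) (6,4) (1,3) (0,1)
row 2: (5,2) (0,4) (4,3) (6,6) (3,1) (2,0) (1,5)
row 3: (1,4) (2,5) (0,2) (4,1) (5,3) (3,6) (6,0)
row 4: (0,6) (1,1) (5,0) (3,4) (4,5) (6,2) (2,3)
row 5: (2,1) (6,3) (1,6) (5,5) (0,0) (4,4) (3,2)
row 6: (6,5) (3,0) (2,4) (0,3) (1,2) (5,1) (4,6)
Orthogonality requires all 49 pairs distinct.
Check by first coordinate: for each symbol s of L1, list the L2 entries in the n cells where L1 = s; they must all differ.
  L1 = 0: L2 entries (in reading order) 5, 1, 4, 2, 6, 0, 3 — all 7 distinct ✓
  L1 = 1: L2 entries (in reading order) 0, 3, 5, 4, 1, 6, 2 — all 7 distinct ✓
  L1 = 2: L2 entries (in reading order) 6, 2, 0, 5, 3, 1, 4 — all 7 distinct ✓
  L1 = 3: L2 entries (in reading order) 3, 5, 1, 6, 4, 2, 0 — all 7 distinct ✓
  L1 = 4: L2 entries (in reading order) 2, 0, 3, 1, 5, 4, 6 — all 7 distinct ✓
  L1 = 5: L2 entries (in reading order) 4, 6, 2, 3, 0, 5, 1 — all 7 distinct ✓
  L1 = 6: L2 entries (in reading order) 1, 4, 6, 0, 2, 3, 5 — all 7 distinct ✓
Every symbol of L1 meets every symbol of L2 exactly once, so all 49 pairs are distinct (49 of 49).
Conclusion: YES.

YES


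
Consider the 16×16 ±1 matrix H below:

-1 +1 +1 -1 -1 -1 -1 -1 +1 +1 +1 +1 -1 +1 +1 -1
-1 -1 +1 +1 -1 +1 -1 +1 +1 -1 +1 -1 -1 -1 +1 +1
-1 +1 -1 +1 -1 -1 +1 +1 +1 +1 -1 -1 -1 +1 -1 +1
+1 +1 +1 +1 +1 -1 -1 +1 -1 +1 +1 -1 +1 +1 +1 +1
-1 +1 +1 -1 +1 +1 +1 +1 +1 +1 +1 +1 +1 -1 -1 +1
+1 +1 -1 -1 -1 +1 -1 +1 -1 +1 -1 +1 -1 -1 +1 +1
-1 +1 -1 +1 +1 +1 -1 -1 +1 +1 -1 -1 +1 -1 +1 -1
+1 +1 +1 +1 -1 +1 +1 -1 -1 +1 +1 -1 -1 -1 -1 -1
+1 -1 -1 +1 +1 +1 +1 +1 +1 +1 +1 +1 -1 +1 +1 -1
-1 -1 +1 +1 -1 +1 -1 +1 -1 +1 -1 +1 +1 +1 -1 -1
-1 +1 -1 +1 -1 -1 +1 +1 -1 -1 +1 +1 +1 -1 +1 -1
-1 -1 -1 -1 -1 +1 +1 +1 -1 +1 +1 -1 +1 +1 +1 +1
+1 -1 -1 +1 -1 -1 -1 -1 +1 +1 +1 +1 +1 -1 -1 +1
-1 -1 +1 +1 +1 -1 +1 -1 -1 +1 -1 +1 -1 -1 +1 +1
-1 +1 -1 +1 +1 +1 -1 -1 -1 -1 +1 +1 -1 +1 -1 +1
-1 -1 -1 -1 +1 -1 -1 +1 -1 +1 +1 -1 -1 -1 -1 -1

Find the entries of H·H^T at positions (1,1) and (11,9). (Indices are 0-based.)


Row 1 of H: [-1, -1, 1, 1, -1, 1, -1, 1, 1, -1, 1, -1, -1, -1, 1, 1].
Row 9 of H: [-1, -1, 1, 1, -1, 1, -1, 1, -1, 1, -1, 1, 1, 1, -1, -1].
Row 11 of H: [-1, -1, -1, -1, -1, 1, 1, 1, -1, 1, 1, -1, 1, 1, 1, 1].
(H·H^T)[1][1] = Σ_j H[1][j]·H[1][j] = (-1)² + (-1)² + (1)² + (1)² + (-1)² + (1)² + (-1)² + (1)² + (1)² + (-1)² + (1)² + (-1)² + (-1)² + (-1)² + (1)² + (1)² = 1 + 1 + 1 + 1 + 1 + 1 + 1 + 1 + 1 + 1 + 1 + 1 + 1 + 1 + 1 + 1 = 16.
(H·H^T)[11][9] = Σ_j H[11][j]·H[9][j] = (-1)·(-1) + (-1)·(-1) + (-1)·(1) + (-1)·(1) + (-1)·(-1) + (1)·(1) + (1)·(-1) + (1)·(1) + (-1)·(-1) + (1)·(1) + (1)·(-1) + (-1)·(1) + (1)·(1) + (1)·(1) + (1)·(-1) + (1)·(-1) = 1 + 1 + -1 + -1 + 1 + 1 + -1 + 1 + 1 + 1 + -1 + -1 + 1 + 1 + -1 + -1 = 2.
Rows 11 and 9 are not orthogonal (dot product = 2 ≠ 0), so H is not a Hadamard matrix.

(1,1) entry = 16; (11,9) entry = 2.


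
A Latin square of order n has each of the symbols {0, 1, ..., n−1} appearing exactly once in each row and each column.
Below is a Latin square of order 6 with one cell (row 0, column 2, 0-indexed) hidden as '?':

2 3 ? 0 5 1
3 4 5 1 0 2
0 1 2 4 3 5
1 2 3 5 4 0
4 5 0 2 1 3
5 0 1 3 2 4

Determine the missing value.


Row 0 contains symbols [0, 1, 2, 3, 5] — missing [4].
Column 2 contains symbols [0, 1, 2, 3, 5] — missing [4].
The missing symbol must appear in both missing sets; intersection = [4].
Therefore the hidden value is 4.

Missing value = 4.


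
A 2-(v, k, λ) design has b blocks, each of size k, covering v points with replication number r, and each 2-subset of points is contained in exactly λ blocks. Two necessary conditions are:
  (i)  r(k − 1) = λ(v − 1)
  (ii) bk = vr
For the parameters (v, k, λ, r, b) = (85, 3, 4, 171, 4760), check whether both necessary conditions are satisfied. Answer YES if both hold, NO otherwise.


Condition (i): r(k − 1) = 171·2 = 342; λ(v − 1) = 4·84 = 336. Match? NO.
Condition (ii): bk = 4760·3 = 14280; vr = 85·171 = 14535. Match? NO.
Both conditions hold? NO.

NO


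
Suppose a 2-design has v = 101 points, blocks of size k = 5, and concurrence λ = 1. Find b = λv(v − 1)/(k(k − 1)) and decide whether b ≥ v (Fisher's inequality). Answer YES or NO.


b = λv(v − 1)/(k(k − 1)) = 1·101·100/(5·4) = 10100/20 = 505.
Compare with v = 101: b ≥ v, so Fisher's inequality holds.

YES


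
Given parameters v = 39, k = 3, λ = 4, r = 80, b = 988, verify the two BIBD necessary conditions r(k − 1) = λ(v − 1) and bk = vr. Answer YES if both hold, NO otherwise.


Condition (i): r(k − 1) = 80·2 = 160; λ(v − 1) = 4·38 = 152. Match? NO.
Condition (ii): bk = 988·3 = 2964; vr = 39·80 = 3120. Match? NO.
Both conditions hold? NO.

NO


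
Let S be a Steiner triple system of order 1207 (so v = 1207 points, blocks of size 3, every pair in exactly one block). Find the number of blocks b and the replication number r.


An STS(v) is a 2-(v, 3, 1) BIBD: block size k = 3, λ = 1.
Replication: r(k − 1) = λ(v − 1) ⇒ r·2 = 1207 − 1 = 1206 ⇒ r = 603.
Block count: bk = vr ⇒ b·3 = 1207·603 = 727821 ⇒ b = 242607.
(Check via b = v(v − 1)/6 = 1207·1206/6 = 1455642/6 = 242607.)

r = 603, b = 242607.


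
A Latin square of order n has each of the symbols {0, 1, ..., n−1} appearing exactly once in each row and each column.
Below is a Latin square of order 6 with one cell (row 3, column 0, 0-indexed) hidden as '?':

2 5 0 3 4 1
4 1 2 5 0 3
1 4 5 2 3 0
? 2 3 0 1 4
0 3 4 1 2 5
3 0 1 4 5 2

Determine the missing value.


Row 3 contains symbols [0, 1, 2, 3, 4] — missing [5].
Column 0 contains symbols [0, 1, 2, 3, 4] — missing [5].
The missing symbol must appear in both missing sets; intersection = [5].
Therefore the hidden value is 5.

Missing value = 5.


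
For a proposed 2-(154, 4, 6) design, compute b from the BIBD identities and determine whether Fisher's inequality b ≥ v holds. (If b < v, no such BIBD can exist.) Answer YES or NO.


b = λv(v − 1)/(k(k − 1)) = 6·154·153/(4·3) = 141372/12 = 11781.
Compare with v = 154: b ≥ v, so Fisher's inequality holds.

YES


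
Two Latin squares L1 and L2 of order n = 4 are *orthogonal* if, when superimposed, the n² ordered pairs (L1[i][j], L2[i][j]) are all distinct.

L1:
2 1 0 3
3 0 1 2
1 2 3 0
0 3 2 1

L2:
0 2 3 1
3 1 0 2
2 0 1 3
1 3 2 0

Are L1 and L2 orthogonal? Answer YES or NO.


Form the n² = 16 superimposed pairs (L1[i][j], L2[i][j]), row by row (rows and columns indexed from 0):
row 0: (2,0) (1,2) (0,3) (3,1)
row 1: (3,3) (0,1) (1,0) (2,2)
row 2: (1,2) (2,0) (3,1) (0,3)
row 3: (0,1) (3,3) (2,2) (1,0)
Orthogonality requires all 16 pairs distinct.
But the pair (1,2) repeats: cell (0,1) has L1 = 1, L2 = 2, and cell (2,0) has L1 = 1, L2 = 2.
A repeated pair means some other pair never occurs (only 8 distinct pairs out of 16), so the squares are not orthogonal.
Conclusion: NO.

NO


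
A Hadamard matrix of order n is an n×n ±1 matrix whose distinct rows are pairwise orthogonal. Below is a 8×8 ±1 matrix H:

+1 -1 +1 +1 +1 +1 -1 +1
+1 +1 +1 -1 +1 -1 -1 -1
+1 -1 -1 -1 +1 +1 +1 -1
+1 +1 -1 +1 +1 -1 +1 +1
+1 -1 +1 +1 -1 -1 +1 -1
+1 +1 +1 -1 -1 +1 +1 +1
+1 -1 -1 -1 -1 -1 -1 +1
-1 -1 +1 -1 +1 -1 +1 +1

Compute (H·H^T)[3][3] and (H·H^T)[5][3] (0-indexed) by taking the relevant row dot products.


Row 3 of H: [1, 1, -1, 1, 1, -1, 1, 1].
Row 5 of H: [1, 1, 1, -1, -1, 1, 1, 1].
(H·H^T)[3][3] = Σ_j H[3][j]·H[3][j] = (1)² + (1)² + (-1)² + (1)² + (1)² + (-1)² + (1)² + (1)² = 1 + 1 + 1 + 1 + 1 + 1 + 1 + 1 = 8.
(H·H^T)[5][3] = Σ_j H[5][j]·H[3][j] = (1)·(1) + (1)·(1) + (1)·(-1) + (-1)·(1) + (-1)·(1) + (1)·(-1) + (1)·(1) + (1)·(1) = 1 + 1 + -1 + -1 + -1 + -1 + 1 + 1 = 0.
So rows 5 and 3 are orthogonal; the diagonal entry equals n = 8.

(3,3) entry = 8; (5,3) entry = 0.


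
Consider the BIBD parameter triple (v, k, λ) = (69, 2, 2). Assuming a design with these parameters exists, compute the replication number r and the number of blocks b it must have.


Any 2-(v, k, λ) BIBD satisfies two necessary conditions:
  (i)  Each point sits in r blocks, and counting incidences through any fixed point gives r(k − 1) = λ(v − 1), so r = λ(v − 1)/(k − 1).
  (ii) Total incidences bk = vr, so b = vr/k.
Step 1: r = λ(v − 1)/(k − 1) = 2·(69 − 1)/(2 − 1) = 2·68/1 = 136/1 = 136.
Step 2: b = vr/k = 69·136/2 = 9384/2 = 4692.
Check integrality: r = 136 ∈ Z ✓, b = 4692 ∈ Z ✓.
(These identities are necessary conditions: they determine r and b for any design with these parameters, but do not by themselves prove that one exists.)

r = 136, b = 4692.


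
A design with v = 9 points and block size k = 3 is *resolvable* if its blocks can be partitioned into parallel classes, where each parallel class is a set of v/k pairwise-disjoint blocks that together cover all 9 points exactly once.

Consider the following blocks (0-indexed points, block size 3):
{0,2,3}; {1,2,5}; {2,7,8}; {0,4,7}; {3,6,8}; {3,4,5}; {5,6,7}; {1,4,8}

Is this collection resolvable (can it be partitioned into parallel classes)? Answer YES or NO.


v = 9, block size k = 3, number of blocks = 8.
For resolvability, blocks must partition into parallel classes of size v/k = 3.
Total blocks must therefore be a multiple of 3: 8 = 3·2 + 2 ⇒ not divisible ✗.
Resolvable? NO.

NO


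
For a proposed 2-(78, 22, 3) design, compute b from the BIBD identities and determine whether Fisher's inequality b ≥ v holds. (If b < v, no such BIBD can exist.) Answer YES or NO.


b = λv(v − 1)/(k(k − 1)) = 3·78·77/(22·21) = 18018/462 = 39.
Compare with v = 78: b < v, so Fisher's inequality fails.

NO


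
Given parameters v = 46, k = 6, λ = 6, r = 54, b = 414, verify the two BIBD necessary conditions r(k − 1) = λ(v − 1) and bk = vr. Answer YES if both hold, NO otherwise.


Condition (i): r(k − 1) = 54·5 = 270; λ(v − 1) = 6·45 = 270. Match? YES.
Condition (ii): bk = 414·6 = 2484; vr = 46·54 = 2484. Match? YES.
Both conditions hold? YES.

YES


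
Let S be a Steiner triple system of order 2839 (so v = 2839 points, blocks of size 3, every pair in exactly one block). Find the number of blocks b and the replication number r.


An STS(v) is a 2-(v, 3, 1) BIBD: block size k = 3, λ = 1.
Replication: r(k − 1) = λ(v − 1) ⇒ r·2 = 2839 − 1 = 2838 ⇒ r = 1419.
Block count: b = v(v − 1)/6 = 2839·2838/6 = 8057082/6 = 1342847.

r = 1419, b = 1342847.


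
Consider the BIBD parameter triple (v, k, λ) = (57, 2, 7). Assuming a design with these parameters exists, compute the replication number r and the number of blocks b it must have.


Any 2-(v, k, λ) BIBD satisfies two necessary conditions:
  (i)  Each point sits in r blocks, and counting incidences through any fixed point gives r(k − 1) = λ(v − 1), so r = λ(v − 1)/(k − 1).
  (ii) Total incidences bk = vr, so b = vr/k.
Step 1: r = λ(v − 1)/(k − 1) = 7·(57 − 1)/(2 − 1) = 7·56/1 = 392/1 = 392.
Step 2: b = vr/k = 57·392/2 = 22344/2 = 11172.
Check integrality: r = 392 ∈ Z ✓, b = 11172 ∈ Z ✓.
(These identities are necessary conditions: they determine r and b for any design with these parameters, but do not by themselves prove that one exists.)

r = 392, b = 11172.


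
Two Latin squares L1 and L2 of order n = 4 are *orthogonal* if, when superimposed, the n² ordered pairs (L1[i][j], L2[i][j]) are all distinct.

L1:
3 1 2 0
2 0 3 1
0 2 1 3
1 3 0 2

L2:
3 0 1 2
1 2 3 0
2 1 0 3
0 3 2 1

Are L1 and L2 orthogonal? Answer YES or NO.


Form the n² = 16 superimposed pairs (L1[i][j], L2[i][j]), row by row (rows and columns indexed from 0):
row 0: (3,3) (1,0) (2,1) (0,2)
row 1: (2,1) (0,2) (3,3) (1,0)
row 2: (0,2) (2,1) (1,0) (3,3)
row 3: (1,0) (3,3) (0,2) (2,1)
Orthogonality requires all 16 pairs distinct.
But the pair (2,1) repeats: cell (0,2) has L1 = 2, L2 = 1, and cell (1,0) has L1 = 2, L2 = 1.
A repeated pair means some other pair never occurs (only 4 distinct pairs out of 16), so the squares are not orthogonal.
Conclusion: NO.

NO


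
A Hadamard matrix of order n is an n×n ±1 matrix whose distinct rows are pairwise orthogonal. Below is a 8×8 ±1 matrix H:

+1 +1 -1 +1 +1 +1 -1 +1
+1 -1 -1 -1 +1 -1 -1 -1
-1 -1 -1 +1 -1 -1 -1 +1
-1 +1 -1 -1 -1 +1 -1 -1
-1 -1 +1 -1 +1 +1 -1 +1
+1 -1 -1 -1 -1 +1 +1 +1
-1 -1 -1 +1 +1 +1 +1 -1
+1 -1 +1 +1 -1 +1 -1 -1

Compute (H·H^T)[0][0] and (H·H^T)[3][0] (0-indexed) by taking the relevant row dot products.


Row 0 of H: [1, 1, -1, 1, 1, 1, -1, 1].
Row 3 of H: [-1, 1, -1, -1, -1, 1, -1, -1].
(H·H^T)[0][0] = Σ_j H[0][j]·H[0][j] = (1)² + (1)² + (-1)² + (1)² + (1)² + (1)² + (-1)² + (1)² = 1 + 1 + 1 + 1 + 1 + 1 + 1 + 1 = 8.
(H·H^T)[3][0] = Σ_j H[3][j]·H[0][j] = (-1)·(1) + (1)·(1) + (-1)·(-1) + (-1)·(1) + (-1)·(1) + (1)·(1) + (-1)·(-1) + (-1)·(1) = -1 + 1 + 1 + -1 + -1 + 1 + 1 + -1 = 0.
So rows 3 and 0 are orthogonal; the diagonal entry equals n = 8.

(0,0) entry = 8; (3,0) entry = 0.


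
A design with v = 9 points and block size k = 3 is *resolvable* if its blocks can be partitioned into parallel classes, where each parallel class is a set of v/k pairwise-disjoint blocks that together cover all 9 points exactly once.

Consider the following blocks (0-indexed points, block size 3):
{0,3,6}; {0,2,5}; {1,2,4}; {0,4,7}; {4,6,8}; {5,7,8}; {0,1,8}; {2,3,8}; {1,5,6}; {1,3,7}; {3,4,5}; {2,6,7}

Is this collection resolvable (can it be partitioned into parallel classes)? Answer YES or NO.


v = 9, block size k = 3, number of blocks = 12.
For resolvability, blocks must partition into parallel classes of size v/k = 3.
Total blocks must therefore be a multiple of 3: 12 = 3·4 + 0 ⇒ divisible ✓.
Greedy packing gives 4 candidate class(es). Each should be a full parallel class (size 3, covers all 9 points).
  Class 1 (3 blocks): {0,3,6}; {1,2,4}; {5,7,8}. Points covered: [0, 1, 2, 3, 4, 5, 6, 7, 8].
  Class 2 (3 blocks): {0,2,5}; {4,6,8}; {1,3,7}. Points covered: [0, 1, 2, 3, 4, 5, 6, 7, 8].
  Class 3 (3 blocks): {0,4,7}; {2,3,8}; {1,5,6}. Points covered: [0, 1, 2, 3, 4, 5, 6, 7, 8].
  Class 4 (3 blocks): {0,1,8}; {3,4,5}; {2,6,7}. Points covered: [0, 1, 2, 3, 4, 5, 6, 7, 8].
All classes full (size 3)? YES. All classes cover every point? YES.
Resolvable? YES.

YES


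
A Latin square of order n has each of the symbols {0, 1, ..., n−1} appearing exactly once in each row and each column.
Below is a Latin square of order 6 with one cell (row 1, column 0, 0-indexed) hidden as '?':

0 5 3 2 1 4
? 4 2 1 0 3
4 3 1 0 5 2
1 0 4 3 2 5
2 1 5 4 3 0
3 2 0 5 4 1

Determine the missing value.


Row 1 contains symbols [0, 1, 2, 3, 4] — missing [5].
Column 0 contains symbols [0, 1, 2, 3, 4] — missing [5].
The missing symbol must appear in both missing sets; intersection = [5].
Therefore the hidden value is 5.

Missing value = 5.


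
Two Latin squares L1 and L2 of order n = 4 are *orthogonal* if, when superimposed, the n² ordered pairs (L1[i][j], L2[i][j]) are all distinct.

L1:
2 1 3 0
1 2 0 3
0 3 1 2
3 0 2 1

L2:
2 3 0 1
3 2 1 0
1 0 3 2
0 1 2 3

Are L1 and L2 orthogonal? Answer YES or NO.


Form the n² = 16 superimposed pairs (L1[i][j], L2[i][j]), row by row (rows and columns indexed from 0):
row 0: (2,2) (1,3) (3,0) (0,1)
row 1: (1,3) (2,2) (0,1) (3,0)
row 2: (0,1) (3,0) (1,3) (2,2)
row 3: (3,0) (0,1) (2,2) (1,3)
Orthogonality requires all 16 pairs distinct.
But the pair (1,3) repeats: cell (0,1) has L1 = 1, L2 = 3, and cell (1,0) has L1 = 1, L2 = 3.
A repeated pair means some other pair never occurs (only 4 distinct pairs out of 16), so the squares are not orthogonal.
Conclusion: NO.

NO


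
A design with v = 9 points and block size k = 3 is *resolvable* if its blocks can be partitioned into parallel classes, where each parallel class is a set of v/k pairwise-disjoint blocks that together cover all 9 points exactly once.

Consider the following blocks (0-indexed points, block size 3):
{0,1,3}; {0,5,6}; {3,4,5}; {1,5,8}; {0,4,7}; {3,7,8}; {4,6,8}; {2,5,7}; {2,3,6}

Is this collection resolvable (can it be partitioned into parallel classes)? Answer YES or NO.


v = 9, block size k = 3, number of blocks = 9.
For resolvability, blocks must partition into parallel classes of size v/k = 3.
Total blocks must therefore be a multiple of 3: 9 = 3·3 + 0 ⇒ divisible ✓.
Consider block {0,5,6}. The only other block(s) in the collection disjoint from it are {3,7,8} — just 1 block(s). Any parallel class containing {0,5,6} would need 2 other blocks each disjoint from it, so no parallel class of size 3 can contain {0,5,6}.
Since every block must belong to some parallel class in a resolution, the collection cannot be partitioned into parallel classes.
Resolvable? NO.

NO


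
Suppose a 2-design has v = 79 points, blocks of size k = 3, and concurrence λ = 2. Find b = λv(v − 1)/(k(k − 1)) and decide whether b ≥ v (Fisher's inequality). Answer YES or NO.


b = λv(v − 1)/(k(k − 1)) = 2·79·78/(3·2) = 12324/6 = 2054.
Compare with v = 79: b ≥ v, so Fisher's inequality holds.

YES


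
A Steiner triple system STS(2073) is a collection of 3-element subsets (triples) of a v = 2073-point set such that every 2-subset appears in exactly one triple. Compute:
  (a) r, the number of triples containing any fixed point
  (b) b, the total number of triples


An STS(v) is a 2-(v, 3, 1) BIBD: block size k = 3, λ = 1.
Replication: r(k − 1) = λ(v − 1) ⇒ r·2 = 2073 − 1 = 2072 ⇒ r = 1036.
Block count: b = v(v − 1)/6 = 2073·2072/6 = 4295256/6 = 715876.

r = 1036, b = 715876.


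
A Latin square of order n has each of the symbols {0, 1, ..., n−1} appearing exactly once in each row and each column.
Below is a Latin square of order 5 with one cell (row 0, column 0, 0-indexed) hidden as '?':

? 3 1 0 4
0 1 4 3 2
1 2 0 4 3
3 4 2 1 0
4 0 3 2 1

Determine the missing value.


Row 0 contains symbols [0, 1, 3, 4] — missing [2].
Column 0 contains symbols [0, 1, 3, 4] — missing [2].
The missing symbol must appear in both missing sets; intersection = [2].
Therefore the hidden value is 2.

Missing value = 2.


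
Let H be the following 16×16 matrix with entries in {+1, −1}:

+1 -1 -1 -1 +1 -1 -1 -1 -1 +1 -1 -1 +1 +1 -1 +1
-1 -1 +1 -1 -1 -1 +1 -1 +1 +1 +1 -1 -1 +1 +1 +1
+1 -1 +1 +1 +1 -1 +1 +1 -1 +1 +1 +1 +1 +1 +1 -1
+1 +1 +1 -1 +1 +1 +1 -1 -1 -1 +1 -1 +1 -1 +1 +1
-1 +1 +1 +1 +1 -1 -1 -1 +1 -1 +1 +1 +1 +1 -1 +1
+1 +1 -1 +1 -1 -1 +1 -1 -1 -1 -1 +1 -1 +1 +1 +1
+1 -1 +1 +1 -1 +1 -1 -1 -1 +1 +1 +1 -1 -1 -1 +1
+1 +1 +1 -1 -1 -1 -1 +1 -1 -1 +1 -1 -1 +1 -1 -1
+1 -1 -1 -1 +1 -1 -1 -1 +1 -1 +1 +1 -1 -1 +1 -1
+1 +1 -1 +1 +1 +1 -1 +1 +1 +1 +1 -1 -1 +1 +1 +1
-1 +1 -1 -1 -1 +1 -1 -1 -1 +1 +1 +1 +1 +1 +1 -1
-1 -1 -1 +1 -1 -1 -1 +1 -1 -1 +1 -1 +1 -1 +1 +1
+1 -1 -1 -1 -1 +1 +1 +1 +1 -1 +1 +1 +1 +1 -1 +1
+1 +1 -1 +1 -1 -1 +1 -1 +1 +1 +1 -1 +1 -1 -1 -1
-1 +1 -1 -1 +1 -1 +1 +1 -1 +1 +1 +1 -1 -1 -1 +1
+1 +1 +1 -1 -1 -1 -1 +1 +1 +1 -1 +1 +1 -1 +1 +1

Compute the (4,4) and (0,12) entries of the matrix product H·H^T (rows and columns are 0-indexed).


Row 0 of H: [1, -1, -1, -1, 1, -1, -1, -1, -1, 1, -1, -1, 1, 1, -1, 1].
Row 4 of H: [-1, 1, 1, 1, 1, -1, -1, -1, 1, -1, 1, 1, 1, 1, -1, 1].
Row 12 of H: [1, -1, -1, -1, -1, 1, 1, 1, 1, -1, 1, 1, 1, 1, -1, 1].
(H·H^T)[4][4] = Σ_j H[4][j]·H[4][j] = (-1)² + (1)² + (1)² + (1)² + (1)² + (-1)² + (-1)² + (-1)² + (1)² + (-1)² + (1)² + (1)² + (1)² + (1)² + (-1)² + (1)² = 1 + 1 + 1 + 1 + 1 + 1 + 1 + 1 + 1 + 1 + 1 + 1 + 1 + 1 + 1 + 1 = 16.
(H·H^T)[0][12] = Σ_j H[0][j]·H[12][j] = (1)·(1) + (-1)·(-1) + (-1)·(-1) + (-1)·(-1) + (1)·(-1) + (-1)·(1) + (-1)·(1) + (-1)·(1) + (-1)·(1) + (1)·(-1) + (-1)·(1) + (-1)·(1) + (1)·(1) + (1)·(1) + (-1)·(-1) + (1)·(1) = 1 + 1 + 1 + 1 + -1 + -1 + -1 + -1 + -1 + -1 + -1 + -1 + 1 + 1 + 1 + 1 = 0.
So rows 0 and 12 are orthogonal; the diagonal entry equals n = 16.

(4,4) entry = 16; (0,12) entry = 0.


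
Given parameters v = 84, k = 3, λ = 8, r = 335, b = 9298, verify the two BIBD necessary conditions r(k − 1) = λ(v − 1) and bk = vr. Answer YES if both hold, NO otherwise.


Condition (i): r(k − 1) = 335·2 = 670; λ(v − 1) = 8·83 = 664. Match? NO.
Condition (ii): bk = 9298·3 = 27894; vr = 84·335 = 28140. Match? NO.
Both conditions hold? NO.

NO


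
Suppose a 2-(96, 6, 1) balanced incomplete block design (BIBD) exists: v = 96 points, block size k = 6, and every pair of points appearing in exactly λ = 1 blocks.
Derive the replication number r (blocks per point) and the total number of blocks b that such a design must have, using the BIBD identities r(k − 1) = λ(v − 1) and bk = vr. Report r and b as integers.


Any 2-(v, k, λ) BIBD satisfies two necessary conditions:
  (i)  Each point sits in r blocks, and counting incidences through any fixed point gives r(k − 1) = λ(v − 1), so r = λ(v − 1)/(k − 1).
  (ii) Total incidences bk = vr, so b = vr/k.
Step 1: r = λ(v − 1)/(k − 1) = 1·(96 − 1)/(6 − 1) = 1·95/5 = 95/5 = 19.
Step 2: b = vr/k = 96·19/6 = 1824/6 = 304.
Check integrality: r = 19 ∈ Z ✓, b = 304 ∈ Z ✓.
(These identities are necessary conditions: they determine r and b for any design with these parameters, but do not by themselves prove that one exists.)

r = 19, b = 304.


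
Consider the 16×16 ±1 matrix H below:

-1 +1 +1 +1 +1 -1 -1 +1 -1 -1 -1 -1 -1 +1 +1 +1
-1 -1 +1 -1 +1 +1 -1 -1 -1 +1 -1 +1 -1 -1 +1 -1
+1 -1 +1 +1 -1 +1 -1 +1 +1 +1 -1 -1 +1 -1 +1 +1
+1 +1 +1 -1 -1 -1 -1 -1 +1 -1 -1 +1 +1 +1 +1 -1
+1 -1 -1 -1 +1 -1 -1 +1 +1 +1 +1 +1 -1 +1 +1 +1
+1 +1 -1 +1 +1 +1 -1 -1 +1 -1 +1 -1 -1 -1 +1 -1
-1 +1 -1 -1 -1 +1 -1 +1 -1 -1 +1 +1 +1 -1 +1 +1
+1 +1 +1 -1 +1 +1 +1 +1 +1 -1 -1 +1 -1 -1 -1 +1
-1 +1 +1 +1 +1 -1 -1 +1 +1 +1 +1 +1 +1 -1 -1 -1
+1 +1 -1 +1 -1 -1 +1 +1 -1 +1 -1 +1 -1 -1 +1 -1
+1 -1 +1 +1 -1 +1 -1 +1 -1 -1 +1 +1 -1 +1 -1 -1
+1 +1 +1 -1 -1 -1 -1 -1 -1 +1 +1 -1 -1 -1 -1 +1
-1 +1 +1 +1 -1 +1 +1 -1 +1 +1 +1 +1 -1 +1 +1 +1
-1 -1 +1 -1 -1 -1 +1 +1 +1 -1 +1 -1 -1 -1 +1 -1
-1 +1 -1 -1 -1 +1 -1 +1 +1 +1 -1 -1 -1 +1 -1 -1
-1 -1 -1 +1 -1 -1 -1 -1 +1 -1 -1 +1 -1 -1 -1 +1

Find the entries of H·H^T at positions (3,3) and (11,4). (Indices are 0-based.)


Row 3 of H: [1, 1, 1, -1, -1, -1, -1, -1, 1, -1, -1, 1, 1, 1, 1, -1].
Row 4 of H: [1, -1, -1, -1, 1, -1, -1, 1, 1, 1, 1, 1, -1, 1, 1, 1].
Row 11 of H: [1, 1, 1, -1, -1, -1, -1, -1, -1, 1, 1, -1, -1, -1, -1, 1].
(H·H^T)[3][3] = Σ_j H[3][j]·H[3][j] = (1)² + (1)² + (1)² + (-1)² + (-1)² + (-1)² + (-1)² + (-1)² + (1)² + (-1)² + (-1)² + (1)² + (1)² + (1)² + (1)² + (-1)² = 1 + 1 + 1 + 1 + 1 + 1 + 1 + 1 + 1 + 1 + 1 + 1 + 1 + 1 + 1 + 1 = 16.
(H·H^T)[11][4] = Σ_j H[11][j]·H[4][j] = (1)·(1) + (1)·(-1) + (1)·(-1) + (-1)·(-1) + (-1)·(1) + (-1)·(-1) + (-1)·(-1) + (-1)·(1) + (-1)·(1) + (1)·(1) + (1)·(1) + (-1)·(1) + (-1)·(-1) + (-1)·(1) + (-1)·(1) + (1)·(1) = 1 + -1 + -1 + 1 + -1 + 1 + 1 + -1 + -1 + 1 + 1 + -1 + 1 + -1 + -1 + 1 = 0.
So rows 11 and 4 are orthogonal; the diagonal entry equals n = 16.

(3,3) entry = 16; (11,4) entry = 0.


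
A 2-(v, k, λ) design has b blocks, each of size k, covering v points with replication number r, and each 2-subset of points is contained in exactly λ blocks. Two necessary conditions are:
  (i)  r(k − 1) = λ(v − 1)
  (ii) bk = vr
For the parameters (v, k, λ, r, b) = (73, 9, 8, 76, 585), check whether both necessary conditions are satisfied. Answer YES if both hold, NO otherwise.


Condition (i): r(k − 1) = 76·8 = 608; λ(v − 1) = 8·72 = 576. Match? NO.
Condition (ii): bk = 585·9 = 5265; vr = 73·76 = 5548. Match? NO.
Both conditions hold? NO.

NO


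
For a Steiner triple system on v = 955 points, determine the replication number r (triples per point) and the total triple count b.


An STS(v) is a 2-(v, 3, 1) BIBD: block size k = 3, λ = 1.
Replication: r(k − 1) = λ(v − 1) ⇒ r·2 = 955 − 1 = 954 ⇒ r = 477.
Block count: b = v(v − 1)/6 = 955·954/6 = 911070/6 = 151845.
(Check via bk = vr: 151845·3 = 455535 = 955·477 = 455535 ✓.)

r = 477, b = 151845.


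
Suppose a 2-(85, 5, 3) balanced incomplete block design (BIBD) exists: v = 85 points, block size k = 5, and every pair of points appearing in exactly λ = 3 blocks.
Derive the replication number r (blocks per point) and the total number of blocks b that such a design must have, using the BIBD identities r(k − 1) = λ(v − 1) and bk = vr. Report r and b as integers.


Any 2-(v, k, λ) BIBD satisfies two necessary conditions:
  (i)  Each point sits in r blocks, and counting incidences through any fixed point gives r(k − 1) = λ(v − 1), so r = λ(v − 1)/(k − 1).
  (ii) Total incidences bk = vr, so b = vr/k.
Step 1: r = λ(v − 1)/(k − 1) = 3·(85 − 1)/(5 − 1) = 3·84/4 = 252/4 = 63.
Step 2: b = vr/k = 85·63/5 = 5355/5 = 1071.
Check integrality: r = 63 ∈ Z ✓, b = 1071 ∈ Z ✓.
(These identities are necessary conditions: they determine r and b for any design with these parameters, but do not by themselves prove that one exists.)

r = 63, b = 1071.


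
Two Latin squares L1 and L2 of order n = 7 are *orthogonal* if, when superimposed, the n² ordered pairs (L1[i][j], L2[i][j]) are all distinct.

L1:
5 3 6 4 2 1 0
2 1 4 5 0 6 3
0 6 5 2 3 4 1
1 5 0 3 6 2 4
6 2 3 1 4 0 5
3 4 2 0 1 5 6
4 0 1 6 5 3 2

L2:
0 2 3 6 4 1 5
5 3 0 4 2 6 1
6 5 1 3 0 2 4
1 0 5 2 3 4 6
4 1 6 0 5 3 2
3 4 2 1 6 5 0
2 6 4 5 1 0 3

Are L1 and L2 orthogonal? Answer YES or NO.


Form the n² = 49 superimposed pairs (L1[i][j], L2[i][j]), row by row (rows and columns indexed from 0):
row 0: (5,0) (3,2) (6,3) (4,6) (2,4) (1,1) (0,5)
row 1: (2,5) (1,3) (4,0) (5,4) (0,2) (6,6) (3,1)
row 2: (0,6) (6,5) (5,1) (2,3) (3,0) (4,2) (1,4)
row 3: (1,1) (5,0) (0,5) (3,2) (6,3) (2,4) (4,6)
row 4: (6,4) (2,1) (3,6) (1,0) (4,5) (0,3) (5,2)
row 5: (3,3) (4,4) (2,2) (0,1) (1,6) (5,5) (6,0)
row 6: (4,2) (0,6) (1,4) (6,5) (5,1) (3,0) (2,3)
Orthogonality requires all 49 pairs distinct.
But the pair (1,1) repeats: cell (0,5) has L1 = 1, L2 = 1, and cell (3,0) has L1 = 1, L2 = 1.
A repeated pair means some other pair never occurs (only 35 distinct pairs out of 49), so the squares are not orthogonal.
Conclusion: NO.

NO


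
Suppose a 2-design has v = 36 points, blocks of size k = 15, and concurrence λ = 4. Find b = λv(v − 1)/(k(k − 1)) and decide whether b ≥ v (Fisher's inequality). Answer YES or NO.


b = λv(v − 1)/(k(k − 1)) = 4·36·35/(15·14) = 5040/210 = 24.
Compare with v = 36: b < v, so Fisher's inequality fails.

NO
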